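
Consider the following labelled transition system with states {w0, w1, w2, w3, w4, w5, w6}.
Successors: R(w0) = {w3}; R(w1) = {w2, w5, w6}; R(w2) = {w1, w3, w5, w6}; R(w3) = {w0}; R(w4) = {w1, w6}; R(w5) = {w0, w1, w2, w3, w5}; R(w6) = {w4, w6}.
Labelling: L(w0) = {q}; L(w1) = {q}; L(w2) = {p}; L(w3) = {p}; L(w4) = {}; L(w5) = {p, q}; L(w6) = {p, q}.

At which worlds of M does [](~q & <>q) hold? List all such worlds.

Let φ = [](~q & <>q). Evaluate φ at each world:
  w0 (successors {w3}): φ is true.
  w1 (successors {w2, w5, w6}): φ is false.
  w2 (successors {w1, w3, w5, w6}): φ is false.
  w3 (successors {w0}): φ is false.
  w4 (successors {w1, w6}): φ is false.
  w5 (successors {w0, w1, w2, w3, w5}): φ is false.
  w6 (successors {w4, w6}): φ is false.
For instance, at w1:
  At w1: [](~q & <>q) requires ~q & <>q at every successor {w2, w5, w6}.
    ~q & <>q fails at w5, so [](~q & <>q) is false at w1.
      At w5: ~q is false, <>q is true, so ~q & <>q is false.
Satisfying worlds: {w0}

w0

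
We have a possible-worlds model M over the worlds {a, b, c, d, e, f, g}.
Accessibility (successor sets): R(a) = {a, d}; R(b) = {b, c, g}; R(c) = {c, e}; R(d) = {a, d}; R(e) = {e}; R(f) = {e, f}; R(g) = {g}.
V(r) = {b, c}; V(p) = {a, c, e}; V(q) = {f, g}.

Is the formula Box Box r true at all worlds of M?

Recall that Box ψ holds at a world iff ψ holds at every accessible world, and Dia ψ holds iff ψ holds at some accessible world.
Let φ = Box Box r. Evaluate φ at each world:
  a (successors {a, d}): φ is false.
  b (successors {b, c, g}): φ is false.
  c (successors {c, e}): φ is false.
  d (successors {a, d}): φ is false.
  e (successors {e}): φ is false.
  f (successors {e, f}): φ is false.
  g (successors {g}): φ is false.
Detail at a (counterexample):
  At a: Box Box r requires Box r at every successor {a, d}.
    Box r fails at a, so Box Box r is false at a.
      At a: Box r requires r at every successor {a, d}.
        r fails at a, so Box r is false at a.

No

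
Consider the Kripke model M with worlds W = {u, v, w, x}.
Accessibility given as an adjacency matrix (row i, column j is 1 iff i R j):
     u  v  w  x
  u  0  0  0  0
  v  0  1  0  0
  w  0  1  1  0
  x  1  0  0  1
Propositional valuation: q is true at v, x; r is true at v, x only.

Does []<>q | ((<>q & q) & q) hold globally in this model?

Yes

Recall that []ψ holds at a world iff ψ holds at every accessible world, and <>ψ holds iff ψ holds at some accessible world.
Let φ = []<>q | ((<>q & q) & q). Evaluate φ at each world:
  u (successors ∅): φ is true.
  v (successors {v}): φ is true.
  w (successors {v, w}): φ is true.
  x (successors {u, x}): φ is true.
For instance, at v:
  At v: []<>q is true, (<>q & q) & q is true, so []<>q | ((<>q & q) & q) is true.
    At v: []<>q requires <>q at every successor {v}.
      At v: <>q is true.
    So []<>q is true at v.
    At v: <>q & q is true, q is true, so (<>q & q) & q is true.
      At v: <>q is true, q is true, so <>q & q is true.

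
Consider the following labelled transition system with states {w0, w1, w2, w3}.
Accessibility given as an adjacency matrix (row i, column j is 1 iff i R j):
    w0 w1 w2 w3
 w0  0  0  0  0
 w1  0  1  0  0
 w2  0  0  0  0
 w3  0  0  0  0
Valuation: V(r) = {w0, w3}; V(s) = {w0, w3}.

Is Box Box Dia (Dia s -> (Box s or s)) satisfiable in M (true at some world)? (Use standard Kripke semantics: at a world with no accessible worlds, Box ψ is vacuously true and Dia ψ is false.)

Yes

Let φ = Box Box Dia (Dia s -> (Box s or s)). Evaluate φ at each world:
  w0 (successors ∅): φ is true.
  w1 (successors {w1}): φ is true.
  w2 (successors ∅): φ is true.
  w3 (successors ∅): φ is true.
Detail at w0 (witness):
  At w0: no accessible worlds, so Box Box Dia (Dia s -> (Box s or s)) holds vacuously.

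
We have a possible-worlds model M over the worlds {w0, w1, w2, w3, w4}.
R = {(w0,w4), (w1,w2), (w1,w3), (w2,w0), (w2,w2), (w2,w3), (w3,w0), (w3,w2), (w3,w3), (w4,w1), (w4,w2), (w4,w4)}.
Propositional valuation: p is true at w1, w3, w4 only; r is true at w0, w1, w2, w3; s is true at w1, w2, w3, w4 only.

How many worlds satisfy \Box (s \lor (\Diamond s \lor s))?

5

Let φ = \Box (s \lor (\Diamond s \lor s)). Evaluate φ at each world:
  w0 (successors {w4}): φ is true.
  w1 (successors {w2, w3}): φ is true.
  w2 (successors {w0, w2, w3}): φ is true.
  w3 (successors {w0, w2, w3}): φ is true.
  w4 (successors {w1, w2, w4}): φ is true.
For instance, at w2:
  At w2: \Box (s \lor (\Diamond s \lor s)) requires s \lor (\Diamond s \lor s) at every successor {w0, w2, w3}.
      At w0: s is false, \Diamond s \lor s is true, so s \lor (\Diamond s \lor s) is true.
      At w2: s is true, \Diamond s \lor s is true, so s \lor (\Diamond s \lor s) is true.
      At w3: s is true, \Diamond s \lor s is true, so s \lor (\Diamond s \lor s) is true.
  So \Box (s \lor (\Diamond s \lor s)) is true at w2.
Satisfying worlds: {w0, w1, w2, w3, w4}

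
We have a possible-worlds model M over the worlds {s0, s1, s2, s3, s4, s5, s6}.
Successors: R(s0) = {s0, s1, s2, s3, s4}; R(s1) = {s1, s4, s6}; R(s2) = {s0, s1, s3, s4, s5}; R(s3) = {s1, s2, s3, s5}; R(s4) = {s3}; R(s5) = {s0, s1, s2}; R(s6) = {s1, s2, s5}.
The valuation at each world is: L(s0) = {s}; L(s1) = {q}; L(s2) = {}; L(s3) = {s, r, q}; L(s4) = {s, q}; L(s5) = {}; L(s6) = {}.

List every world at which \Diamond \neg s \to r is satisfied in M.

Let φ = \Diamond \neg s \to r. Evaluate φ at each world:
  s0 (successors {s0, s1, s2, s3, s4}): φ is false.
  s1 (successors {s1, s4, s6}): φ is false.
  s2 (successors {s0, s1, s3, s4, s5}): φ is false.
  s3 (successors {s1, s2, s3, s5}): φ is true.
  s4 (successors {s3}): φ is true.
  s5 (successors {s0, s1, s2}): φ is false.
  s6 (successors {s1, s2, s5}): φ is false.
For instance, at s3:
  At s3: \Diamond \neg s is true, r is true, so \Diamond \neg s \to r is true.
    At s3: \Diamond \neg s requires \neg s at some successor in {s1, s2, s3, s5}.
      \neg s holds at s1, so \Diamond \neg s is true at s3.
Satisfying worlds: {s3, s4}

s3, s4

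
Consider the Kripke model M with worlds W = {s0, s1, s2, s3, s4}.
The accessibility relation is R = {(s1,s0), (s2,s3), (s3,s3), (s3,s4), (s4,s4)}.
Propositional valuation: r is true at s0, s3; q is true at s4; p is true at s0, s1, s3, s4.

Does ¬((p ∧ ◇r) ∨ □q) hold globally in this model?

No

Recall that □ψ holds at a world iff ψ holds at every accessible world, and ◇ψ holds iff ψ holds at some accessible world.
Let φ = ¬((p ∧ ◇r) ∨ □q). Evaluate φ at each world:
  s0 (successors ∅): φ is false.
  s1 (successors {s0}): φ is false.
  s2 (successors {s3}): φ is true.
  s3 (successors {s3, s4}): φ is false.
  s4 (successors {s4}): φ is false.
Detail at s0 (counterexample):
  At s0: (p ∧ ◇r) ∨ □q is true, so ¬((p ∧ ◇r) ∨ □q) is false.
    At s0: p ∧ ◇r is false, □q is true, so (p ∧ ◇r) ∨ □q is true.
      At s0: p is true, ◇r is false, so p ∧ ◇r is false.
      At s0: no accessible worlds, so □q holds vacuously.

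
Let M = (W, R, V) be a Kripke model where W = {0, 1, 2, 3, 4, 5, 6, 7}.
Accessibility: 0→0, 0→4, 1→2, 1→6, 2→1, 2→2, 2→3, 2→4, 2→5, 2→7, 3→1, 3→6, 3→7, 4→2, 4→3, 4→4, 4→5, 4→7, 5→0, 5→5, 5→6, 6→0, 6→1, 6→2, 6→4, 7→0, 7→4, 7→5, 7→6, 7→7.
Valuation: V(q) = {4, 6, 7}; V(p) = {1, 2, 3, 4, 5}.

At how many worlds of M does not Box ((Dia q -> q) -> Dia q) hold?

Let φ = not Box ((Dia q -> q) -> Dia q). Evaluate φ at each world:
  0 (successors {0, 4}): φ is false.
  1 (successors {2, 6}): φ is false.
  2 (successors {1, 2, 3, 4, 5, 7}): φ is false.
  3 (successors {1, 6, 7}): φ is false.
  4 (successors {2, 3, 4, 5, 7}): φ is false.
  5 (successors {0, 5, 6}): φ is false.
  6 (successors {0, 1, 2, 4}): φ is false.
  7 (successors {0, 4, 5, 6, 7}): φ is false.
For instance, at 1:
  At 1: Box ((Dia q -> q) -> Dia q) is true, so not Box ((Dia q -> q) -> Dia q) is false.
    At 1: Box ((Dia q -> q) -> Dia q) requires (Dia q -> q) -> Dia q at every successor {2, 6}.
      At 2: (Dia q -> q) -> Dia q is true.
      At 6: (Dia q -> q) -> Dia q is true.
    So Box ((Dia q -> q) -> Dia q) is true at 1.
Satisfying worlds: none.

0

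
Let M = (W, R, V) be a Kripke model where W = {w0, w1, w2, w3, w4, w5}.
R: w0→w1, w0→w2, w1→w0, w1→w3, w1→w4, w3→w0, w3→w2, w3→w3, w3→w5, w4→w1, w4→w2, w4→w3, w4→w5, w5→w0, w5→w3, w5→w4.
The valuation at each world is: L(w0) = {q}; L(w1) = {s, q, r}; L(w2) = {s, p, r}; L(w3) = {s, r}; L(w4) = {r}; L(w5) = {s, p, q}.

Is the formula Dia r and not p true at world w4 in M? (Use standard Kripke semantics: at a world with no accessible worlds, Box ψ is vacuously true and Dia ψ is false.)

Yes

At w4: Dia r is true, not p is true, so Dia r and not p is true.
  At w4: Dia r requires r at some successor in {w1, w2, w3, w5}.
    r holds at w1, so Dia r is true at w4.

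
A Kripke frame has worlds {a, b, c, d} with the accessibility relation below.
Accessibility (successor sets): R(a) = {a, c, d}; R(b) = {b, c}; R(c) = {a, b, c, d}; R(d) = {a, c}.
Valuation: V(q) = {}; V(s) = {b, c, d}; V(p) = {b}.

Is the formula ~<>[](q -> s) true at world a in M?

No

At a: <>[](q -> s) is true, so ~<>[](q -> s) is false.
  At a: <>[](q -> s) requires [](q -> s) at some successor in {a, c, d}.
    [](q -> s) holds at a, so <>[](q -> s) is true at a.
      At a: [](q -> s) requires q -> s at every successor {a, c, d}.
        At a: q -> s is true.
        At c: q -> s is true.
        At d: q -> s is true.
      So [](q -> s) is true at a.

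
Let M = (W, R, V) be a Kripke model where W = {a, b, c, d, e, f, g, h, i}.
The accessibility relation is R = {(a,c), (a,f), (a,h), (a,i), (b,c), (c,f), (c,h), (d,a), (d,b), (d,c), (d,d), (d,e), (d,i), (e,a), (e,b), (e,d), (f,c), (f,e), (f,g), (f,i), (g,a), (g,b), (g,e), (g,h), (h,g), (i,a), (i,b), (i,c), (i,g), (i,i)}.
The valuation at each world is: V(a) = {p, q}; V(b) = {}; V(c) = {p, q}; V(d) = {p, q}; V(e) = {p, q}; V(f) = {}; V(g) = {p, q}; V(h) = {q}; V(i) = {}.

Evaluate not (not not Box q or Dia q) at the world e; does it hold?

At e: not not Box q or Dia q is true, so not (not not Box q or Dia q) is false.
  At e: not not Box q is false, Dia q is true, so not not Box q or Dia q is true.
    At e: not Box q is true, so not not Box q is false.
      At e: Box q is false, so not Box q is true.
    At e: Dia q requires q at some successor in {a, b, d}.
      q holds at a, so Dia q is true at e.

No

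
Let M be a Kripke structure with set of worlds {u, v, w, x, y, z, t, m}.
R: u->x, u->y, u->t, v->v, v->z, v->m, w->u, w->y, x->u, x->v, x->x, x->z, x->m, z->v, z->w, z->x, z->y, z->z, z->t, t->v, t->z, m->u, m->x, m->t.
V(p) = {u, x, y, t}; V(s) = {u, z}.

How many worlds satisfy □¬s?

Let φ = □¬s. Evaluate φ at each world:
  u (successors {x, y, t}): φ is true.
  v (successors {v, z, m}): φ is false.
  w (successors {u, y}): φ is false.
  x (successors {u, v, x, z, m}): φ is false.
  y (successors ∅): φ is true.
  z (successors {v, w, x, y, z, t}): φ is false.
  t (successors {v, z}): φ is false.
  m (successors {u, x, t}): φ is false.
For instance, at t:
  At t: □¬s requires ¬s at every successor {v, z}.
    ¬s fails at z, so □¬s is false at t.
Satisfying worlds: {u, y}

2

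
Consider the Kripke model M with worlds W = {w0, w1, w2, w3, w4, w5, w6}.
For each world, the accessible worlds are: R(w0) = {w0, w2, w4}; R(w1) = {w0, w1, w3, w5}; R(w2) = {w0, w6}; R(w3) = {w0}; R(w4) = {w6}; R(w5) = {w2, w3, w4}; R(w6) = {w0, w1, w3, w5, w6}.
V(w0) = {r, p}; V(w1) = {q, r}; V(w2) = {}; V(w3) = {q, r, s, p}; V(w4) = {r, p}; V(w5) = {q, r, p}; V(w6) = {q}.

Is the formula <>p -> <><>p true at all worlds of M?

Recall that <>ψ holds at a world iff ψ holds at some accessible world.
Let φ = <>p -> <><>p. Evaluate φ at each world:
  w0 (successors {w0, w2, w4}): φ is true.
  w1 (successors {w0, w1, w3, w5}): φ is true.
  w2 (successors {w0, w6}): φ is true.
  w3 (successors {w0}): φ is true.
  w4 (successors {w6}): φ is true.
  w5 (successors {w2, w3, w4}): φ is true.
  w6 (successors {w0, w1, w3, w5, w6}): φ is true.
For instance, at w4:
  At w4: <>p is false, <><>p is true, so <>p -> <><>p is true.
    At w4: <>p requires p at some successor in {w6}.
      At w6: p is false.
    So <>p is false at w4.
    At w4: <><>p requires <>p at some successor in {w6}.
      <>p holds at w6, so <><>p is true at w4.

Yes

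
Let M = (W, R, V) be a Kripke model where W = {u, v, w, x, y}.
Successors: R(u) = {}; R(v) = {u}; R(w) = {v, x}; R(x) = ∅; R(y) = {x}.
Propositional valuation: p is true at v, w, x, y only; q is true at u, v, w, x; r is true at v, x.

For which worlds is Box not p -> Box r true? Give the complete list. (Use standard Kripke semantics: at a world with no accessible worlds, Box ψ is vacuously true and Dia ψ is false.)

u, w, x, y

Let φ = Box not p -> Box r. Evaluate φ at each world:
  u (successors ∅): φ is true.
  v (successors {u}): φ is false.
  w (successors {v, x}): φ is true.
  x (successors ∅): φ is true.
  y (successors {x}): φ is true.
For instance, at v:
  At v: Box not p is true, Box r is false, so Box not p -> Box r is false.
    At v: Box not p requires not p at every successor {u}.
      At u: not p is true.
    So Box not p is true at v.
    At v: Box r requires r at every successor {u}.
      r fails at u, so Box r is false at v.
Satisfying worlds: {u, w, x, y}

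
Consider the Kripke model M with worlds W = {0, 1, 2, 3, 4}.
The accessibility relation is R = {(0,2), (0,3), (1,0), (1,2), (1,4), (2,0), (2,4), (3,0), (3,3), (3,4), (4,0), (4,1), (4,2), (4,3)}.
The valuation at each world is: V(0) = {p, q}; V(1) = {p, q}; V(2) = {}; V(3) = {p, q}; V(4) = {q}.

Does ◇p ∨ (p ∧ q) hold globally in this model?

Yes

Let φ = ◇p ∨ (p ∧ q). Evaluate φ at each world:
  0 (successors {2, 3}): φ is true.
  1 (successors {0, 2, 4}): φ is true.
  2 (successors {0, 4}): φ is true.
  3 (successors {0, 3, 4}): φ is true.
  4 (successors {0, 1, 2, 3}): φ is true.
For instance, at 3:
  At 3: ◇p is true, p ∧ q is true, so ◇p ∨ (p ∧ q) is true.
    At 3: ◇p requires p at some successor in {0, 3, 4}.
      p holds at 0, so ◇p is true at 3.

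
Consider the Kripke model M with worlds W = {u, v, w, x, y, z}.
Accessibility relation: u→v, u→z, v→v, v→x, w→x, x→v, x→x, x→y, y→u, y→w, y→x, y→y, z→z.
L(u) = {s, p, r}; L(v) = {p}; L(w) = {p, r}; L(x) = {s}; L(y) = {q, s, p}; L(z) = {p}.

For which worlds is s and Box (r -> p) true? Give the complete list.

u, x, y

Let φ = s and Box (r -> p). Evaluate φ at each world:
  u (successors {v, z}): φ is true.
  v (successors {v, x}): φ is false.
  w (successors {x}): φ is false.
  x (successors {v, x, y}): φ is true.
  y (successors {u, w, x, y}): φ is true.
  z (successors {z}): φ is false.
For instance, at x:
  At x: s is true, Box (r -> p) is true, so s and Box (r -> p) is true.
    At x: Box (r -> p) requires r -> p at every successor {v, x, y}.
      At v: r -> p is true.
      At x: r -> p is true.
      At y: r -> p is true.
    So Box (r -> p) is true at x.
Satisfying worlds: {u, x, y}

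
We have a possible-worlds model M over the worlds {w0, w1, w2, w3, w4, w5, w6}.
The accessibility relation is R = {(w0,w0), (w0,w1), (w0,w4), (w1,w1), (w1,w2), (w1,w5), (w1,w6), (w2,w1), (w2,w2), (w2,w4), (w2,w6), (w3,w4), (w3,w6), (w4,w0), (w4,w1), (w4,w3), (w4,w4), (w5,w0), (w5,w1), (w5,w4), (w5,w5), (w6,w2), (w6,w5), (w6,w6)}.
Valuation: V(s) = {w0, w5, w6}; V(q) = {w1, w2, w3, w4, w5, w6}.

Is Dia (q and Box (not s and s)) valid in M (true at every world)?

No

Recall that Box ψ holds at a world iff ψ holds at every accessible world, and Dia ψ holds iff ψ holds at some accessible world.
Let φ = Dia (q and Box (not s and s)). Evaluate φ at each world:
  w0 (successors {w0, w1, w4}): φ is false.
  w1 (successors {w1, w2, w5, w6}): φ is false.
  w2 (successors {w1, w2, w4, w6}): φ is false.
  w3 (successors {w4, w6}): φ is false.
  w4 (successors {w0, w1, w3, w4}): φ is false.
  w5 (successors {w0, w1, w4, w5}): φ is false.
  w6 (successors {w2, w5, w6}): φ is false.
Detail at w0 (counterexample):
  At w0: Dia (q and Box (not s and s)) requires q and Box (not s and s) at some successor in {w0, w1, w4}.
    At w0: q and Box (not s and s) is false.
    At w1: q and Box (not s and s) is false.
    At w4: q and Box (not s and s) is false.
  So Dia (q and Box (not s and s)) is false at w0.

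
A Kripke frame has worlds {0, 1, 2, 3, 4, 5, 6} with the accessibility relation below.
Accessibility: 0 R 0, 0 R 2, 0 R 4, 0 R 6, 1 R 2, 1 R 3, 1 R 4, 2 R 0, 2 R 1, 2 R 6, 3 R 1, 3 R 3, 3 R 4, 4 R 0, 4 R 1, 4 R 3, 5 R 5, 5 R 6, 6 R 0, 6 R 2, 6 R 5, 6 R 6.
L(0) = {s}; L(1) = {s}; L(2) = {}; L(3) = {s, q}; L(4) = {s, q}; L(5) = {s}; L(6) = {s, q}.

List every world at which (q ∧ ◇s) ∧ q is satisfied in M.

3, 4, 6

Let φ = (q ∧ ◇s) ∧ q. Evaluate φ at each world:
  0 (successors {0, 2, 4, 6}): φ is false.
  1 (successors {2, 3, 4}): φ is false.
  2 (successors {0, 1, 6}): φ is false.
  3 (successors {1, 3, 4}): φ is true.
  4 (successors {0, 1, 3}): φ is true.
  5 (successors {5, 6}): φ is false.
  6 (successors {0, 2, 5, 6}): φ is true.
For instance, at 0:
  At 0: q ∧ ◇s is false, q is false, so (q ∧ ◇s) ∧ q is false.
    At 0: q is false, ◇s is true, so q ∧ ◇s is false.
      At 0: ◇s requires s at some successor in {0, 2, 4, 6}.
        s holds at 0, so ◇s is true at 0.
Satisfying worlds: {3, 4, 6}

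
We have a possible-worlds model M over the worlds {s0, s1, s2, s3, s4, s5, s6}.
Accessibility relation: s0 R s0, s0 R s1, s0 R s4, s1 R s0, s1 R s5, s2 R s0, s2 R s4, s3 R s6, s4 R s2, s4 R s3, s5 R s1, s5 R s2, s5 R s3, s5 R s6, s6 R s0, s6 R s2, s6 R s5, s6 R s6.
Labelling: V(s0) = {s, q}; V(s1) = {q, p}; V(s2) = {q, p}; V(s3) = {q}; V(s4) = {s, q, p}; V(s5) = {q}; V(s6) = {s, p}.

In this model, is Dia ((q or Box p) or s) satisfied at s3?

Yes

At s3: Dia ((q or Box p) or s) requires (q or Box p) or s at some successor in {s6}.
  (q or Box p) or s holds at s6, so Dia ((q or Box p) or s) is true at s3.
    At s6: q or Box p is false, s is true, so (q or Box p) or s is true.
      At s6: q is false, Box p is false, so q or Box p is false.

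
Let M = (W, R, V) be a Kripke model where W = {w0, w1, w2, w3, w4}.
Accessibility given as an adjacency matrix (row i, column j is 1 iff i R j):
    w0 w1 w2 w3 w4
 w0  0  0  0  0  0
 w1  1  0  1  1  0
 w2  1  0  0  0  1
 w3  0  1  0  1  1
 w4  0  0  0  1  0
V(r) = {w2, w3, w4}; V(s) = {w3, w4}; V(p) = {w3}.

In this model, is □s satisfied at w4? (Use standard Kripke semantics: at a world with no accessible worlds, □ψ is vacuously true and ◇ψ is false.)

Recall that □ψ holds at a world iff ψ holds at every accessible world, and ◇ψ holds iff ψ holds at some accessible world.
At w4: □s requires s at every successor {w3}.
  At w3: s is true.
So □s is true at w4.

Yes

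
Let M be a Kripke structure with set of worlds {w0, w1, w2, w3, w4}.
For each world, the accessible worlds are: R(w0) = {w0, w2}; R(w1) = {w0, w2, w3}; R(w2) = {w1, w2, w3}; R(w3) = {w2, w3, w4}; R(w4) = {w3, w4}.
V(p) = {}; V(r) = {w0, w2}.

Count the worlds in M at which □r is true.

1

Let φ = □r. Evaluate φ at each world:
  w0 (successors {w0, w2}): φ is true.
  w1 (successors {w0, w2, w3}): φ is false.
  w2 (successors {w1, w2, w3}): φ is false.
  w3 (successors {w2, w3, w4}): φ is false.
  w4 (successors {w3, w4}): φ is false.
For instance, at w4:
  At w4: □r requires r at every successor {w3, w4}.
    r fails at w3, so □r is false at w4.
Satisfying worlds: {w0}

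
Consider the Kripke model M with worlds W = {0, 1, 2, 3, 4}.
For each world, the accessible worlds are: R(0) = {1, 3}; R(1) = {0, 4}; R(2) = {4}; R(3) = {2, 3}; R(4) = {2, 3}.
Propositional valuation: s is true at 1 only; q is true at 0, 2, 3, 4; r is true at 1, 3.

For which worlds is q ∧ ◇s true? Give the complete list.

0

Recall that ◇ψ holds at a world iff ψ holds at some accessible world.
Let φ = q ∧ ◇s. Evaluate φ at each world:
  0 (successors {1, 3}): φ is true.
  1 (successors {0, 4}): φ is false.
  2 (successors {4}): φ is false.
  3 (successors {2, 3}): φ is false.
  4 (successors {2, 3}): φ is false.
For instance, at 1:
  At 1: q is false, ◇s is false, so q ∧ ◇s is false.
    At 1: ◇s requires s at some successor in {0, 4}.
      At 0: s is false.
      At 4: s is false.
    So ◇s is false at 1.
Satisfying worlds: {0}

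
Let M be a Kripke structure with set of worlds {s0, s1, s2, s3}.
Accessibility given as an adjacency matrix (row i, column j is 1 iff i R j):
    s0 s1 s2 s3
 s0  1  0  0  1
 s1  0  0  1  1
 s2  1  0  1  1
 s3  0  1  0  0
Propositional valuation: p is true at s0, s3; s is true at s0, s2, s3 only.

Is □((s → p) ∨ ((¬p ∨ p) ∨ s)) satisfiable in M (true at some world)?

Yes

Let φ = □((s → p) ∨ ((¬p ∨ p) ∨ s)). Evaluate φ at each world:
  s0 (successors {s0, s3}): φ is true.
  s1 (successors {s2, s3}): φ is true.
  s2 (successors {s0, s2, s3}): φ is true.
  s3 (successors {s1}): φ is true.
Detail at s0 (witness):
  At s0: □((s → p) ∨ ((¬p ∨ p) ∨ s)) requires (s → p) ∨ ((¬p ∨ p) ∨ s) at every successor {s0, s3}.
    At s0: (s → p) ∨ ((¬p ∨ p) ∨ s) is true.
    At s3: (s → p) ∨ ((¬p ∨ p) ∨ s) is true.
  So □((s → p) ∨ ((¬p ∨ p) ∨ s)) is true at s0.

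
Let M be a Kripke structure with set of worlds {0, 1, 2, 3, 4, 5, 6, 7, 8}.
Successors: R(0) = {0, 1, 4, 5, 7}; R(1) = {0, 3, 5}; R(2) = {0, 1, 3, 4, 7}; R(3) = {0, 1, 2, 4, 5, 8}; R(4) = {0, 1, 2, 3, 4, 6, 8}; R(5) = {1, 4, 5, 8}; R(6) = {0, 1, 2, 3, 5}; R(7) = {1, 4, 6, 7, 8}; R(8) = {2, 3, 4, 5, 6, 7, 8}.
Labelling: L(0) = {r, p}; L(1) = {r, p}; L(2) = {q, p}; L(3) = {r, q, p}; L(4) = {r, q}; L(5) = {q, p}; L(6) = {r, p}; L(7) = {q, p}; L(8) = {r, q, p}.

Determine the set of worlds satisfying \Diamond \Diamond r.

Let φ = \Diamond \Diamond r. Evaluate φ at each world:
  0 (successors {0, 1, 4, 5, 7}): φ is true.
  1 (successors {0, 3, 5}): φ is true.
  2 (successors {0, 1, 3, 4, 7}): φ is true.
  3 (successors {0, 1, 2, 4, 5, 8}): φ is true.
  4 (successors {0, 1, 2, 3, 4, 6, 8}): φ is true.
  5 (successors {1, 4, 5, 8}): φ is true.
  6 (successors {0, 1, 2, 3, 5}): φ is true.
  7 (successors {1, 4, 6, 7, 8}): φ is true.
  8 (successors {2, 3, 4, 5, 6, 7, 8}): φ is true.
For instance, at 4:
  At 4: \Diamond \Diamond r requires \Diamond r at some successor in {0, 1, 2, 3, 4, 6, 8}.
    \Diamond r holds at 0, so \Diamond \Diamond r is true at 4.
      At 0: \Diamond r requires r at some successor in {0, 1, 4, 5, 7}.
        r holds at 0, so \Diamond r is true at 0.
Satisfying worlds: {0, 1, 2, 3, 4, 5, 6, 7, 8}

0, 1, 2, 3, 4, 5, 6, 7, 8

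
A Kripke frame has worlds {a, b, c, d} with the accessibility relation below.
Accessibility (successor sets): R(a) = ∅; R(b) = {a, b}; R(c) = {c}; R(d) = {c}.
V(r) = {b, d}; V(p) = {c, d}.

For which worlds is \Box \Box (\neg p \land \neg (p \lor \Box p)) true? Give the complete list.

a

Let φ = \Box \Box (\neg p \land \neg (p \lor \Box p)). Evaluate φ at each world:
  a (successors ∅): φ is true.
  b (successors {a, b}): φ is false.
  c (successors {c}): φ is false.
  d (successors {c}): φ is false.
For instance, at c:
  At c: \Box \Box (\neg p \land \neg (p \lor \Box p)) requires \Box (\neg p \land \neg (p \lor \Box p)) at every successor {c}.
    \Box (\neg p \land \neg (p \lor \Box p)) fails at c, so \Box \Box (\neg p \land \neg (p \lor \Box p)) is false at c.
      At c: \Box (\neg p \land \neg (p \lor \Box p)) requires \neg p \land \neg (p \lor \Box p) at every successor {c}.
        \neg p \land \neg (p \lor \Box p) fails at c, so \Box (\neg p \land \neg (p \lor \Box p)) is false at c.
Satisfying worlds: {a}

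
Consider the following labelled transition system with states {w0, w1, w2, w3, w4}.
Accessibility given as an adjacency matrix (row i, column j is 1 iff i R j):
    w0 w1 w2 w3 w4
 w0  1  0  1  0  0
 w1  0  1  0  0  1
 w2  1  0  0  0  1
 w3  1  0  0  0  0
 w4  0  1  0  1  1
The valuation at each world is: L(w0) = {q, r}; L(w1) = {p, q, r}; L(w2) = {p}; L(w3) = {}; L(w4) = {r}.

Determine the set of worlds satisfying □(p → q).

w1, w2, w3, w4

Let φ = □(p → q). Evaluate φ at each world:
  w0 (successors {w0, w2}): φ is false.
  w1 (successors {w1, w4}): φ is true.
  w2 (successors {w0, w4}): φ is true.
  w3 (successors {w0}): φ is true.
  w4 (successors {w1, w3, w4}): φ is true.
For instance, at w2:
  At w2: □(p → q) requires p → q at every successor {w0, w4}.
    At w0: p → q is true.
    At w4: p → q is true.
  So □(p → q) is true at w2.
Satisfying worlds: {w1, w2, w3, w4}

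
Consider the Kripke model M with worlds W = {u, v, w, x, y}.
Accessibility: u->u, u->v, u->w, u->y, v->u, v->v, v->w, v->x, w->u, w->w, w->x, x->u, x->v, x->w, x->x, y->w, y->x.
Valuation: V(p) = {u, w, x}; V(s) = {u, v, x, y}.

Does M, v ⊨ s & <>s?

At v: s is true, <>s is true, so s & <>s is true.
  At v: <>s requires s at some successor in {u, v, w, x}.
    s holds at u, so <>s is true at v.

Yes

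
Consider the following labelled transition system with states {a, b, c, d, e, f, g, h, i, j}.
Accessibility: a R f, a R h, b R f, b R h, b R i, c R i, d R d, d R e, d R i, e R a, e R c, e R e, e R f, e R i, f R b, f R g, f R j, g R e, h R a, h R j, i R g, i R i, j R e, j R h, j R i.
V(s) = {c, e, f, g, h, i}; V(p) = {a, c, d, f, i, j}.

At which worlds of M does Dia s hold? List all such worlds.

a, b, c, d, e, f, g, i, j

Let φ = Dia s. Evaluate φ at each world:
  a (successors {f, h}): φ is true.
  b (successors {f, h, i}): φ is true.
  c (successors {i}): φ is true.
  d (successors {d, e, i}): φ is true.
  e (successors {a, c, e, f, i}): φ is true.
  f (successors {b, g, j}): φ is true.
  g (successors {e}): φ is true.
  h (successors {a, j}): φ is false.
  i (successors {g, i}): φ is true.
  j (successors {e, h, i}): φ is true.
For instance, at c:
  At c: Dia s requires s at some successor in {i}.
    s holds at i, so Dia s is true at c.
Satisfying worlds: {a, b, c, d, e, f, g, i, j}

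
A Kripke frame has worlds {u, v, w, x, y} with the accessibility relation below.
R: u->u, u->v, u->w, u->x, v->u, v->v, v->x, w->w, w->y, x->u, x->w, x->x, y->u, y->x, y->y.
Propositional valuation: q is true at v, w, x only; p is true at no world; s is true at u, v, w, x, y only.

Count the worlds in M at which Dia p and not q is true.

Let φ = Dia p and not q. Evaluate φ at each world:
  u (successors {u, v, w, x}): φ is false.
  v (successors {u, v, x}): φ is false.
  w (successors {w, y}): φ is false.
  x (successors {u, w, x}): φ is false.
  y (successors {u, x, y}): φ is false.
For instance, at x:
  At x: Dia p is false, not q is false, so Dia p and not q is false.
    At x: Dia p requires p at some successor in {u, w, x}.
      At u: p is false.
      At w: p is false.
      At x: p is false.
    So Dia p is false at x.
Satisfying worlds: none.

0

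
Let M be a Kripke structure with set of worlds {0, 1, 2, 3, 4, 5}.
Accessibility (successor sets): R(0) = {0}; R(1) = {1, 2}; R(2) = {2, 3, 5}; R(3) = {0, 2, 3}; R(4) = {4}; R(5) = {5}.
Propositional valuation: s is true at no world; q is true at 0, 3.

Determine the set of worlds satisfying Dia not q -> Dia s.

Let φ = Dia not q -> Dia s. Evaluate φ at each world:
  0 (successors {0}): φ is true.
  1 (successors {1, 2}): φ is false.
  2 (successors {2, 3, 5}): φ is false.
  3 (successors {0, 2, 3}): φ is false.
  4 (successors {4}): φ is false.
  5 (successors {5}): φ is false.
For instance, at 5:
  At 5: Dia not q is true, Dia s is false, so Dia not q -> Dia s is false.
    At 5: Dia not q requires not q at some successor in {5}.
      not q holds at 5, so Dia not q is true at 5.
    At 5: Dia s requires s at some successor in {5}.
      At 5: s is false.
    So Dia s is false at 5.
Satisfying worlds: {0}

0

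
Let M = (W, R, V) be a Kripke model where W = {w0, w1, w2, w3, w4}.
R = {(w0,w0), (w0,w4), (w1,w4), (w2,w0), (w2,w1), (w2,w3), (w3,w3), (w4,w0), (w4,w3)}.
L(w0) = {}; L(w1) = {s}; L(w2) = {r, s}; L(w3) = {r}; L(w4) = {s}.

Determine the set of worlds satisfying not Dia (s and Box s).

w0, w1, w3, w4

Let φ = not Dia (s and Box s). Evaluate φ at each world:
  w0 (successors {w0, w4}): φ is true.
  w1 (successors {w4}): φ is true.
  w2 (successors {w0, w1, w3}): φ is false.
  w3 (successors {w3}): φ is true.
  w4 (successors {w0, w3}): φ is true.
For instance, at w3:
  At w3: Dia (s and Box s) is false, so not Dia (s and Box s) is true.
    At w3: Dia (s and Box s) requires s and Box s at some successor in {w3}.
      At w3: s and Box s is false.
    So Dia (s and Box s) is false at w3.
Satisfying worlds: {w0, w1, w3, w4}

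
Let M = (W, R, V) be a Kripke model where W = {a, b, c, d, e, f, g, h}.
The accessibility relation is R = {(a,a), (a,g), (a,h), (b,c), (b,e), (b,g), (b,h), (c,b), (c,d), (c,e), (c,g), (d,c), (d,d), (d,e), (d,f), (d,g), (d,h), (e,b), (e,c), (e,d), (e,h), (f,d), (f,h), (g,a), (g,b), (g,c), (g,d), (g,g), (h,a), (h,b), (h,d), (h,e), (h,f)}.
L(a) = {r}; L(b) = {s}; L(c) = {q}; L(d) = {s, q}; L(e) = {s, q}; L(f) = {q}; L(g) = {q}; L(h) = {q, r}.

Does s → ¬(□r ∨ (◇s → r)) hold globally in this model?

Yes

Let φ = s → ¬(□r ∨ (◇s → r)). Evaluate φ at each world:
  a (successors {a, g, h}): φ is true.
  b (successors {c, e, g, h}): φ is true.
  c (successors {b, d, e, g}): φ is true.
  d (successors {c, d, e, f, g, h}): φ is true.
  e (successors {b, c, d, h}): φ is true.
  f (successors {d, h}): φ is true.
  g (successors {a, b, c, d, g}): φ is true.
  h (successors {a, b, d, e, f}): φ is true.
For instance, at h:
  At h: s is false, ¬(□r ∨ (◇s → r)) is false, so s → ¬(□r ∨ (◇s → r)) is true.
    At h: □r ∨ (◇s → r) is true, so ¬(□r ∨ (◇s → r)) is false.
      At h: □r is false, ◇s → r is true, so □r ∨ (◇s → r) is true.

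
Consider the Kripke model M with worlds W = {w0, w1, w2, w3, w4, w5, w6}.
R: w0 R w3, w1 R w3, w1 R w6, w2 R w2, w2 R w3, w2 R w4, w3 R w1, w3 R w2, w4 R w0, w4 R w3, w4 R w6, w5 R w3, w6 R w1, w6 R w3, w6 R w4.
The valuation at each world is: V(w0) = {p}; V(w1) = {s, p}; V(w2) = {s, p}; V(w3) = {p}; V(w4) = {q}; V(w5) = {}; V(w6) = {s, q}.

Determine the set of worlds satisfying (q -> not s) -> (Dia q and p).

Recall that Dia ψ holds at a world iff ψ holds at some accessible world.
Let φ = (q -> not s) -> (Dia q and p). Evaluate φ at each world:
  w0 (successors {w3}): φ is false.
  w1 (successors {w3, w6}): φ is true.
  w2 (successors {w2, w3, w4}): φ is true.
  w3 (successors {w1, w2}): φ is false.
  w4 (successors {w0, w3, w6}): φ is false.
  w5 (successors {w3}): φ is false.
  w6 (successors {w1, w3, w4}): φ is true.
For instance, at w0:
  At w0: q -> not s is true, Dia q and p is false, so (q -> not s) -> (Dia q and p) is false.
    At w0: Dia q is false, p is true, so Dia q and p is false.
      At w0: Dia q requires q at some successor in {w3}.
        At w3: q is false.
      So Dia q is false at w0.
Satisfying worlds: {w1, w2, w6}

w1, w2, w6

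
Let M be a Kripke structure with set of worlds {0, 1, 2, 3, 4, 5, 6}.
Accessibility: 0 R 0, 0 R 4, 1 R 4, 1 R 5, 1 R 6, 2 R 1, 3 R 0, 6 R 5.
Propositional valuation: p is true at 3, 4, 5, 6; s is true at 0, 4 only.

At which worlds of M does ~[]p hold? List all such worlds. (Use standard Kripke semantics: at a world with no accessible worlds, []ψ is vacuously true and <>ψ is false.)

0, 2, 3

Let φ = ~[]p. Evaluate φ at each world:
  0 (successors {0, 4}): φ is true.
  1 (successors {4, 5, 6}): φ is false.
  2 (successors {1}): φ is true.
  3 (successors {0}): φ is true.
  4 (successors ∅): φ is false.
  5 (successors ∅): φ is false.
  6 (successors {5}): φ is false.
For instance, at 1:
  At 1: []p is true, so ~[]p is false.
    At 1: []p requires p at every successor {4, 5, 6}.
      At 4: p is true.
      At 5: p is true.
      At 6: p is true.
    So []p is true at 1.
Satisfying worlds: {0, 2, 3}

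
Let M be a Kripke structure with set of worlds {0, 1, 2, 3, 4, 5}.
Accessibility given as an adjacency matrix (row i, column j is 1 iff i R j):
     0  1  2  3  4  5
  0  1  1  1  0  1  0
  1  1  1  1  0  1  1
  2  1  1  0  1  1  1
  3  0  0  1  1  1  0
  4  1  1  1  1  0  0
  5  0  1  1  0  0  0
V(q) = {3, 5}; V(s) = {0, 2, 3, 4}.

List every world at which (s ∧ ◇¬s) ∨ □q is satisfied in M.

0, 2, 4

Let φ = (s ∧ ◇¬s) ∨ □q. Evaluate φ at each world:
  0 (successors {0, 1, 2, 4}): φ is true.
  1 (successors {0, 1, 2, 4, 5}): φ is false.
  2 (successors {0, 1, 3, 4, 5}): φ is true.
  3 (successors {2, 3, 4}): φ is false.
  4 (successors {0, 1, 2, 3}): φ is true.
  5 (successors {1, 2}): φ is false.
For instance, at 2:
  At 2: s ∧ ◇¬s is true, □q is false, so (s ∧ ◇¬s) ∨ □q is true.
    At 2: s is true, ◇¬s is true, so s ∧ ◇¬s is true.
      At 2: ◇¬s requires ¬s at some successor in {0, 1, 3, 4, 5}.
        ¬s holds at 1, so ◇¬s is true at 2.
    At 2: □q requires q at every successor {0, 1, 3, 4, 5}.
      q fails at 0, so □q is false at 2.
Satisfying worlds: {0, 2, 4}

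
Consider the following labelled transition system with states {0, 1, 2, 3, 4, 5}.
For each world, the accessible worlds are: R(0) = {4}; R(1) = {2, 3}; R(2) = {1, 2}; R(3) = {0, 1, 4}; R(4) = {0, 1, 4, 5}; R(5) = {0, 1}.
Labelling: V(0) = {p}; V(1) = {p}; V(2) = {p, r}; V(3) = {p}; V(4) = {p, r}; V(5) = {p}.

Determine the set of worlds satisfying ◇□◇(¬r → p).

Let φ = ◇□◇(¬r → p). Evaluate φ at each world:
  0 (successors {4}): φ is true.
  1 (successors {2, 3}): φ is true.
  2 (successors {1, 2}): φ is true.
  3 (successors {0, 1, 4}): φ is true.
  4 (successors {0, 1, 4, 5}): φ is true.
  5 (successors {0, 1}): φ is true.
For instance, at 2:
  At 2: ◇□◇(¬r → p) requires □◇(¬r → p) at some successor in {1, 2}.
    □◇(¬r → p) holds at 1, so ◇□◇(¬r → p) is true at 2.
      At 1: □◇(¬r → p) requires ◇(¬r → p) at every successor {2, 3}.
        At 2: ◇(¬r → p) is true.
        At 3: ◇(¬r → p) is true.
      So □◇(¬r → p) is true at 1.
Satisfying worlds: {0, 1, 2, 3, 4, 5}

0, 1, 2, 3, 4, 5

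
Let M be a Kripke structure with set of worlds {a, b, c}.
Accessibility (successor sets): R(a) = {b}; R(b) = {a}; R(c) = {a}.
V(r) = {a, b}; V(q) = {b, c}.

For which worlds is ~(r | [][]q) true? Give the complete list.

Recall that []ψ holds at a world iff ψ holds at every accessible world, and <>ψ holds iff ψ holds at some accessible world.
Let φ = ~(r | [][]q). Evaluate φ at each world:
  a (successors {b}): φ is false.
  b (successors {a}): φ is false.
  c (successors {a}): φ is false.
For instance, at b:
  At b: r | [][]q is true, so ~(r | [][]q) is false.
    At b: r is true, [][]q is true, so r | [][]q is true.
      At b: [][]q requires []q at every successor {a}.
        At a: []q is true.
      So [][]q is true at b.
Satisfying worlds: none.

none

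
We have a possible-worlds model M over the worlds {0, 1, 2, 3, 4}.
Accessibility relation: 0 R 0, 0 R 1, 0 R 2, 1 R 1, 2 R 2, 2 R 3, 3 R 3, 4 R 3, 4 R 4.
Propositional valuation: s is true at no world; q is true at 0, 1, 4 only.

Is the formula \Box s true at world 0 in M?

At 0: \Box s requires s at every successor {0, 1, 2}.
  s fails at 0, so \Box s is false at 0.

No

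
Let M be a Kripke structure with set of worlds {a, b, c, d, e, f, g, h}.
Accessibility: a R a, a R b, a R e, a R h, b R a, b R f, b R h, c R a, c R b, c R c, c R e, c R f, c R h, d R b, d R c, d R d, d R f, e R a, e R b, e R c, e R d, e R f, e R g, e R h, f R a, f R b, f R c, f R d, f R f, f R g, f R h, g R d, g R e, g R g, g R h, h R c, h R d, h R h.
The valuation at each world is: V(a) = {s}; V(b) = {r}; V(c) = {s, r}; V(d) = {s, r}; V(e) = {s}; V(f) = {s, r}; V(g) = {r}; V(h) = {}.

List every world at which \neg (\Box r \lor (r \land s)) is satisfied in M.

a, b, e, g, h

Let φ = \neg (\Box r \lor (r \land s)). Evaluate φ at each world:
  a (successors {a, b, e, h}): φ is true.
  b (successors {a, f, h}): φ is true.
  c (successors {a, b, c, e, f, h}): φ is false.
  d (successors {b, c, d, f}): φ is false.
  e (successors {a, b, c, d, f, g, h}): φ is true.
  f (successors {a, b, c, d, f, g, h}): φ is false.
  g (successors {d, e, g, h}): φ is true.
  h (successors {c, d, h}): φ is true.
For instance, at a:
  At a: \Box r \lor (r \land s) is false, so \neg (\Box r \lor (r \land s)) is true.
    At a: \Box r is false, r \land s is false, so \Box r \lor (r \land s) is false.
      At a: \Box r requires r at every successor {a, b, e, h}.
        r fails at a, so \Box r is false at a.
Satisfying worlds: {a, b, e, g, h}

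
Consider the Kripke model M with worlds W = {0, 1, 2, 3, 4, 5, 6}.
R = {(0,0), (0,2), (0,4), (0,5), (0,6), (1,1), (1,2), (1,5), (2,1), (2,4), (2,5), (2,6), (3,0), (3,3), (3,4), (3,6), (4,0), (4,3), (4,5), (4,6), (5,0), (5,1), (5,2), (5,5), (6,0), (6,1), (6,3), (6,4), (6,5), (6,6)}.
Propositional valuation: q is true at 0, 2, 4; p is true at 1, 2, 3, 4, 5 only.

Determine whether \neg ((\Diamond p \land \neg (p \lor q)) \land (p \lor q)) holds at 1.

Yes

Recall that \Diamond ψ holds at a world iff ψ holds at some accessible world.
At 1: (\Diamond p \land \neg (p \lor q)) \land (p \lor q) is false, so \neg ((\Diamond p \land \neg (p \lor q)) \land (p \lor q)) is true.
  At 1: \Diamond p \land \neg (p \lor q) is false, p \lor q is true, so (\Diamond p \land \neg (p \lor q)) \land (p \lor q) is false.
    At 1: \Diamond p is true, \neg (p \lor q) is false, so \Diamond p \land \neg (p \lor q) is false.
      At 1: \Diamond p requires p at some successor in {1, 2, 5}.
        p holds at 1, so \Diamond p is true at 1.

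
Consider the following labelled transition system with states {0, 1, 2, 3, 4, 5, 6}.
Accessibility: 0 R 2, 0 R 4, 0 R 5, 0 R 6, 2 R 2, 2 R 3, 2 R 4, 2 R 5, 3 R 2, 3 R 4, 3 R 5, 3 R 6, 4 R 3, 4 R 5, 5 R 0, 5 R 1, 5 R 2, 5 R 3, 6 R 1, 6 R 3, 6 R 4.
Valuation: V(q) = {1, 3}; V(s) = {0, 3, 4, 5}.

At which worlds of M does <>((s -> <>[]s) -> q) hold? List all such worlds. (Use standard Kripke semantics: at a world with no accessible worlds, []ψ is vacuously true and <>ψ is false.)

Let φ = <>((s -> <>[]s) -> q). Evaluate φ at each world:
  0 (successors {2, 4, 5, 6}): φ is true.
  1 (successors ∅): φ is false.
  2 (successors {2, 3, 4, 5}): φ is true.
  3 (successors {2, 4, 5, 6}): φ is true.
  4 (successors {3, 5}): φ is true.
  5 (successors {0, 1, 2, 3}): φ is true.
  6 (successors {1, 3, 4}): φ is true.
For instance, at 2:
  At 2: <>((s -> <>[]s) -> q) requires (s -> <>[]s) -> q at some successor in {2, 3, 4, 5}.
    (s -> <>[]s) -> q holds at 3, so <>((s -> <>[]s) -> q) is true at 2.
      At 3: s -> <>[]s is true, q is true, so (s -> <>[]s) -> q is true.
Satisfying worlds: {0, 2, 3, 4, 5, 6}

0, 2, 3, 4, 5, 6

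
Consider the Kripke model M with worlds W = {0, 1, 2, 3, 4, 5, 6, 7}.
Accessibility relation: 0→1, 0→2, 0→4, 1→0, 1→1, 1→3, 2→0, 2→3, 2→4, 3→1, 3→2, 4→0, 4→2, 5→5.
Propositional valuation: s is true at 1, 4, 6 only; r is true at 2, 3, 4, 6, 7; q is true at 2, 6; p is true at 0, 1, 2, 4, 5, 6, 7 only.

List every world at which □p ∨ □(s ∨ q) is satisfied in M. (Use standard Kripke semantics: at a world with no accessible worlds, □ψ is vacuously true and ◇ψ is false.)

0, 3, 4, 5, 6, 7

Let φ = □p ∨ □(s ∨ q). Evaluate φ at each world:
  0 (successors {1, 2, 4}): φ is true.
  1 (successors {0, 1, 3}): φ is false.
  2 (successors {0, 3, 4}): φ is false.
  3 (successors {1, 2}): φ is true.
  4 (successors {0, 2}): φ is true.
  5 (successors {5}): φ is true.
  6 (successors ∅): φ is true.
  7 (successors ∅): φ is true.
For instance, at 2:
  At 2: □p is false, □(s ∨ q) is false, so □p ∨ □(s ∨ q) is false.
    At 2: □p requires p at every successor {0, 3, 4}.
      p fails at 3, so □p is false at 2.
    At 2: □(s ∨ q) requires s ∨ q at every successor {0, 3, 4}.
      s ∨ q fails at 0, so □(s ∨ q) is false at 2.
Satisfying worlds: {0, 3, 4, 5, 6, 7}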